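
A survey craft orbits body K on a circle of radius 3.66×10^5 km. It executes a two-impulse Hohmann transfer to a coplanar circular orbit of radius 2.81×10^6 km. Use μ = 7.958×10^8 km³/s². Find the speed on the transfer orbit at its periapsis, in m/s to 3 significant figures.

v = 62000 m/s

Transfer-ellipse semi-major axis a_t = (r₁ + r₂)/2 = (3.660×10^5 + 2.810×10^6)/2 = 1.588×10^6 km.
At periapsis, r = 3.660×10^5 km.
From the vis-viva equation, v = √[μ(2/r − 1/a_t)] = 62.03 km/s.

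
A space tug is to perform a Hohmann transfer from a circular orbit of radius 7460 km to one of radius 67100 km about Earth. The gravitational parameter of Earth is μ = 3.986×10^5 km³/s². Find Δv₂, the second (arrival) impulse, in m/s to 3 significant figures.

The Hohmann ellipse has a_t = (r₁ + r₂)/2 = 37280 km.
Circular speed at r = 67100 km: v_c = √(μ/r) = 2.437 km/s.
Transfer-orbit speed at the same r (vis-viva, a = a_t): v_t = √[μ(2/r − 1/a_t)] = 1.090 km/s.
Δv₂ = |v_t − v_c| = |1.090 − 2.437| = 1.347 km/s.

Δv₂ = 1350 m/s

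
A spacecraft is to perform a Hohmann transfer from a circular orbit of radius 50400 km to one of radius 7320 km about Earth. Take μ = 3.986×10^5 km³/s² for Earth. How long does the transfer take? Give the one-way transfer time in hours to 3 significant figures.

Transfer-ellipse semi-major axis a_t = (r₁ + r₂)/2 = (50400 + 7320)/2 = 28860 km.
Half the transfer-orbit period gives t = π√(a_t³/μ) = 24400 s.
Converting: 24400 s ÷ 3600 s/hour = 6.78 hours.

t = 6.78 hours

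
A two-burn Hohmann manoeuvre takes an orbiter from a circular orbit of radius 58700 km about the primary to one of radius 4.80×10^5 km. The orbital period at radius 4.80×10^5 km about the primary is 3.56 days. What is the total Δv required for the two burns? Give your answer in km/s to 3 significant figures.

Δv = 14.6 km/s

From Kepler's third law T² = 4π²r³/μ at r = 4.80×10^5 km, T = 3.56 days = 3.56 × 86400 s = 3.07584×10^5 s: μ = 4π²r³/T² = 4.61483×10^7 km³/s².
Transfer-ellipse semi-major axis a_t = (r₁ + r₂)/2 = (58700 + 4.800×10^5)/2 = 2.6935×10^5 km.
Circular speed at r₁: v₁ = √(μ/r₁) = √(4.61483×10^7/58700) = 28.039 km/s.
Transfer-orbit speed at r₁ (v² = μ(2/r − 1/a)): v_p = √[μ(2/r₁ − 1/a_t)] = 37.430 km/s.
First burn Δv₁ = |v_p − v₁| = 9.391 km/s.
Circular speed at r₂: v₂ = √(μ/r₂) = 9.805 km/s.
Transfer-orbit speed at r₂: v_a = √[μ(2/r₂ − 1/a_t)] = 4.577 km/s.
Second burn Δv₂ = |v₂ − v_a| = 5.228 km/s.
Total Δv = Δv₁ + Δv₂ = 14.62 km/s.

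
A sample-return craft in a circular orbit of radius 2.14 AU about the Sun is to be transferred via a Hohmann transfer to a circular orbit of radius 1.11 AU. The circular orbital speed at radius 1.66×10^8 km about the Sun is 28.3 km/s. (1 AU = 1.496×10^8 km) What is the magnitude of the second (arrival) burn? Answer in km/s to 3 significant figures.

From the circular-orbit relation v² = μ/r at r = 1.66×10^8 km: μ = v²r = (28.3)² × 1.66×10^8 = 1.32948×10^11 km³/s².
In km: r₁ = 2.14 × 1.496×10^8 = 3.20144×10^8 km; r₂ = 1.11 × 1.496×10^8 = 1.66056×10^8 km.
Semi-major axis of the transfer orbit: a_t = (3.20144×10^8 + 1.66056×10^8)/2 = 2.431×10^8 km.
On the circular orbit at r = 1.66056×10^8 km, v_c = √(μ/r) = 28.295 km/s.
Transfer-orbit speed at the same r (vis-viva, a = a_t): v_t = √[μ(2/r − 1/a_t)] = 32.471 km/s.
Δv₂ = |v_t − v_c| = |32.471 − 28.295| = 4.176 km/s.

Δv₂ = 4.18 km/s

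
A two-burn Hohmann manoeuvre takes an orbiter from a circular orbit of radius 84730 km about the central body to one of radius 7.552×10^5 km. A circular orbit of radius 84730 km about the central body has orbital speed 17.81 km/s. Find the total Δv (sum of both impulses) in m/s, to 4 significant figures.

From the circular-orbit relation v² = μ/r at r = 84730 km: μ = v²r = (17.81)² × 84730 = 2.68760×10^7 km³/s².
Semi-major axis of the transfer orbit: a_t = (84730 + 7.552×10^5)/2 = 4.19965×10^5 km.
At r₁ the circular-orbit speed is v₁ = √(μ/r₁) = 17.810 km/s.
Transfer-orbit speed at r₁ (v² = μ(2/r − 1/a)): v_p = √[μ(2/r₁ − 1/a_t)] = 23.883 km/s.
First burn Δv₁ = |v_p − v₁| = 6.073 km/s.
Circular speed at r₂: v₂ = √(μ/r₂) = 5.966 km/s.
Transfer-orbit speed at r₂: v_a = √[μ(2/r₂ − 1/a_t)] = 2.680 km/s.
Second burn Δv₂ = |v₂ − v_a| = 3.286 km/s.
Δv = Δv₁ + Δv₂ = 6.073 + 3.286 = 9.359 km/s.

Δv = 9359 m/s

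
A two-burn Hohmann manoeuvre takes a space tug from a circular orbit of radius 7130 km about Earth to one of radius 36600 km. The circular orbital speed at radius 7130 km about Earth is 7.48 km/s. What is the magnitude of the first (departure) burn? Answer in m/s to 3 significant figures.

Δv₁ = 2200 m/s

From the circular-orbit relation v² = μ/r at r = 7130 km: μ = v²r = (7.48)² × 7130 = 3.98926×10^5 km³/s².
Transfer-ellipse semi-major axis a_t = (r₁ + r₂)/2 = (7130 + 36600)/2 = 21865 km.
On the circular orbit at r = 7130 km, v_c = √(μ/r) = 7.480 km/s.
Vis-viva on the transfer ellipse at r = 7130 km gives v_t = √[μ(2/r − 1/a_t)] = 9.678 km/s.
Δv₁ = |v_t − v_c| = |9.678 − 7.480| = 2.198 km/s.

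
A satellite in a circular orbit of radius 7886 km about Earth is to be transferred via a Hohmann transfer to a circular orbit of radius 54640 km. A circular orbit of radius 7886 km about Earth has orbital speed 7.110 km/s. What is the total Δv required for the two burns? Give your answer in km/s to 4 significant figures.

Δv = 3.634 km/s

From the circular-orbit relation v² = μ/r at r = 7886 km: μ = v²r = (7.110)² × 7886 = 3.98654×10^5 km³/s².
Semi-major axis of the transfer orbit: a_t = (7886 + 54640)/2 = 31263 km.
At r₁ the circular-orbit speed is v₁ = √(μ/r₁) = 7.1100 km/s.
Transfer-orbit speed at r₁ (v² = μ(2/r − 1/a)): v_p = √[μ(2/r₁ − 1/a_t)] = 9.3996 km/s.
First burn Δv₁ = |v_p − v₁| = 2.2896 km/s.
At r₂, v₂ = √(μ/r₂) = 2.7011 km/s.
Transfer-orbit speed at r₂: v_a = √[μ(2/r₂ − 1/a_t)] = 1.3566 km/s.
Second burn Δv₂ = |v₂ − v_a| = 1.3445 km/s.
Total Δv = Δv₁ + Δv₂ = 3.634 km/s.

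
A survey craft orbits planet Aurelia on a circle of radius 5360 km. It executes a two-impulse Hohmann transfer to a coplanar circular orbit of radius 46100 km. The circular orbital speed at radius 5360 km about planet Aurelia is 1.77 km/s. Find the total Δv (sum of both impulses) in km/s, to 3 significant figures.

From the circular-orbit relation v² = μ/r at r = 5360 km: μ = v²r = (1.77)² × 5360 = 16792.3 km³/s².
Transfer-ellipse semi-major axis a_t = (r₁ + r₂)/2 = (5360 + 46100)/2 = 25730 km.
At r₁ the circular-orbit speed is v₁ = √(μ/r₁) = 1.7700 km/s.
Transfer-orbit speed at r₁ (vis-viva): v_p = √[μ(2/r₁ − 1/a_t)] = 2.3692 km/s.
First burn Δv₁ = |v_p − v₁| = 0.5992 km/s.
At r₂, v₂ = √(μ/r₂) = 0.60354 km/s.
Transfer-orbit speed at r₂: v_a = √[μ(2/r₂ − 1/a_t)] = 0.27547 km/s.
Second burn Δv₂ = |v₂ − v_a| = 0.3281 km/s.
Total Δv = Δv₁ + Δv₂ = 0.9273 km/s.

Δv = 0.927 km/s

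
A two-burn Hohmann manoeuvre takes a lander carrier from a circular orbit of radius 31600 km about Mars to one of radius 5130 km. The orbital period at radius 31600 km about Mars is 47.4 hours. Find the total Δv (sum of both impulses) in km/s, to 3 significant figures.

Δv = 1.45 km/s

From Kepler's third law T² = 4π²r³/μ at r = 31600 km, T = 47.4 hours = 47.4 × 3600 s = 1.7064×10^5 s: μ = 4π²r³/T² = 42781.8 km³/s².
Semi-major axis of the transfer orbit: a_t = (31600 + 5130)/2 = 18365 km.
Circular speed at r₁: v₁ = √(μ/r₁) = √(42781.8/31600) = 1.1636 km/s.
On the transfer ellipse at r₁, v² = μ(2/r − 1/a) gives v_a = √[μ(2/r₁ − 1/a_t)] = 0.61496 km/s.
First burn Δv₁ = |v_a − v₁| = 0.5486 km/s.
Circular speed at r₂: v₂ = √(μ/r₂) = 2.8878 km/s.
Transfer-orbit speed at r₂: v_p = √[μ(2/r₂ − 1/a_t)] = 3.7881 km/s.
Second burn Δv₂ = |v₂ − v_p| = 0.9003 km/s.
Δv = Δv₁ + Δv₂ = 0.5486 + 0.9003 = 1.449 km/s.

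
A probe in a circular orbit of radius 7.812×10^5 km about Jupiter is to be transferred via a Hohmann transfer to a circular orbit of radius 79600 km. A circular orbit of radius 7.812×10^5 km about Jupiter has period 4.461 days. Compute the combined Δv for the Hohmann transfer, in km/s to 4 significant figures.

From Kepler's third law T² = 4π²r³/μ at r = 7.812×10^5 km, T = 4.461 days = 4.461 × 86400 s = 3.854304×10^5 s: μ = 4π²r³/T² = 1.26694×10^8 km³/s².
The Hohmann ellipse has a_t = (r₁ + r₂)/2 = 4.304×10^5 km.
At r₁ the circular-orbit speed is v₁ = √(μ/r₁) = 12.735 km/s.
Transfer-orbit speed at r₁ (v² = μ(2/r − 1/a)): v_a = √[μ(2/r₁ − 1/a_t)] = 5.4767 km/s.
First burn Δv₁ = |v_a − v₁| = 7.258 km/s.
At r₂, v₂ = √(μ/r₂) = 39.90 km/s.
Transfer-orbit speed at r₂: v_p = √[μ(2/r₂ − 1/a_t)] = 53.75 km/s.
Second burn Δv₂ = |v₂ − v_p| = 13.85 km/s.
Total Δv = Δv₁ + Δv₂ = 21.11 km/s.

Δv = 21.11 km/s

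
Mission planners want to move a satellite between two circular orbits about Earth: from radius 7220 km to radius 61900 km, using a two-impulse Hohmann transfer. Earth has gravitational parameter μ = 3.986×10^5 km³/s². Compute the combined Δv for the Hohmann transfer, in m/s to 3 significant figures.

Δv = 3890 m/s

Transfer-ellipse semi-major axis a_t = (r₁ + r₂)/2 = (7220 + 61900)/2 = 34560 km.
At r₁ the circular-orbit speed is v₁ = √(μ/r₁) = 7.4302 km/s.
On the transfer ellipse at r₁, vis-viva equation gives v_p = √[μ(2/r₁ − 1/a_t)] = 9.9439 km/s.
First burn Δv₁ = |v_p − v₁| = 2.5137 km/s.
Circular speed at r₂: v₂ = √(μ/r₂) = 2.5376 km/s.
Transfer-orbit speed at r₂: v_a = √[μ(2/r₂ − 1/a_t)] = 1.1599 km/s.
Second burn Δv₂ = |v₂ − v_a| = 1.3777 km/s.
Total Δv = Δv₁ + Δv₂ = 3.891 km/s.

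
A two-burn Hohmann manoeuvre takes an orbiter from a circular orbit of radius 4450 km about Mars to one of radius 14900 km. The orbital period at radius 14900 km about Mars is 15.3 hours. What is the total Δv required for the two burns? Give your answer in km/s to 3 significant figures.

Δv = 1.30 km/s

From Kepler's third law T² = 4π²r³/μ at r = 14900 km, T = 15.3 hours = 15.3 × 3600 s = 55080 s: μ = 4π²r³/T² = 43045.8 km³/s².
The Hohmann ellipse has a_t = (r₁ + r₂)/2 = 9675 km.
At r₁ the circular-orbit speed is v₁ = √(μ/r₁) = 3.110179 km/s.
Transfer-orbit speed at r₁ (v² = μ(2/r − 1/a)): v_p = √[μ(2/r₁ − 1/a_t)] = 3.859695 km/s.
First burn Δv₁ = |v_p − v₁| = 0.74952 km/s.
At r₂, v₂ = √(μ/r₂) = 1.69970 km/s.
Transfer-orbit speed at r₂: v_a = √[μ(2/r₂ − 1/a_t)] = 1.15273 km/s.
Second burn Δv₂ = |v₂ − v_a| = 0.54697 km/s.
Δv = Δv₁ + Δv₂ = 0.74952 + 0.54697 = 1.296 km/s.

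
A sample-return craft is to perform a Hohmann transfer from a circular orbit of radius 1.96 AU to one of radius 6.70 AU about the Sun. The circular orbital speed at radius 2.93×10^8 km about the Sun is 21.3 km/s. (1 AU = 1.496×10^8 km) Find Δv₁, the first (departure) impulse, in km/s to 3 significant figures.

From the circular-orbit relation v² = μ/r at r = 2.93×10^8 km: μ = v²r = (21.3)² × 2.93×10^8 = 1.32931×10^11 km³/s².
In km: r₁ = 1.96 × 1.496×10^8 = 2.93216×10^8 km; r₂ = 6.70 × 1.496×10^8 = 1.00232×10^9 km.
Transfer-ellipse semi-major axis a_t = (r₁ + r₂)/2 = (2.93216×10^8 + 1.00232×10^9)/2 = 6.47768×10^8 km.
Circular speed at r = 2.93216×10^8 km: v_c = √(μ/r) = 21.292 km/s.
Vis-viva on the transfer ellipse at r = 2.93216×10^8 km gives v_t = √[μ(2/r − 1/a_t)] = 26.486 km/s.
Δv₁ = |v_t − v_c| = |26.486 − 21.292| = 5.194 km/s.

Δv₁ = 5.19 km/s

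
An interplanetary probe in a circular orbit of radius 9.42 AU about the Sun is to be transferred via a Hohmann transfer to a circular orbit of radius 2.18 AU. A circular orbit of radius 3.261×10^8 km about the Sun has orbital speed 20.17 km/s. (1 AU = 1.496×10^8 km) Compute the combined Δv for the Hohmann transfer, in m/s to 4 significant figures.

Δv = 9289 m/s

From the circular-orbit relation v² = μ/r at r = 3.261×10^8 km: μ = v²r = (20.17)² × 3.261×10^8 = 1.32667×10^11 km³/s².
In km: r₁ = 9.42 × 1.496×10^8 = 1.409232×10^9 km; r₂ = 2.18 × 1.496×10^8 = 3.26128×10^8 km.
Semi-major axis of the transfer orbit: a_t = (1.409232×10^9 + 3.26128×10^8)/2 = 8.6768×10^8 km.
Circular speed at r₁: v₁ = √(μ/r₁) = √(1.32667×10^11/1.409232×10^9) = 9.7026 km/s.
Transfer-orbit speed at r₁ (vis-viva equation): v_a = √[μ(2/r₁ − 1/a_t)] = 5.9485 km/s.
First burn Δv₁ = |v_a − v₁| = 3.754 km/s.
At r₂, v₂ = √(μ/r₂) = 20.169 km/s.
Transfer-orbit speed at r₂: v_p = √[μ(2/r₂ − 1/a_t)] = 25.704 km/s.
Second burn Δv₂ = |v₂ − v_p| = 5.535 km/s.
Total Δv = Δv₁ + Δv₂ = 9.289 km/s.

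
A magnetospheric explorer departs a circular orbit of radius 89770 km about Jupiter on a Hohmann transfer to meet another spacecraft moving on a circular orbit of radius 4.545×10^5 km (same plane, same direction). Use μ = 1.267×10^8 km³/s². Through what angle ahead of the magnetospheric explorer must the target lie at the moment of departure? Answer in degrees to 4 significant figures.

Semi-major axis of the transfer orbit: a_t = (89770 + 4.545×10^5)/2 = 2.72135×10^5 km.
The half-period of the transfer ellipse is t = π√(a_t³/μ) = 39622 s.
Target angular speed ω₂ = √(μ/r₂³) = 3.6736×10^-5 rad/s.
Angle swept by the target during transfer: ω₂·t = 1.45555 rad = 83.40°.
Arrival is 180° from departure on the ellipse, so φ = 180° − 83.40° = 96.60°.

φ = 96.60°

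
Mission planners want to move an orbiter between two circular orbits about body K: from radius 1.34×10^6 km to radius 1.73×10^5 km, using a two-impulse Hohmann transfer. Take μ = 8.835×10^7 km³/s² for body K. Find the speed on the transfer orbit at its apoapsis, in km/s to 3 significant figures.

v = 3.88 km/s

Semi-major axis of the transfer orbit: a_t = (1.340×10^6 + 1.730×10^5)/2 = 7.565×10^5 km.
The apoapsis of the transfer ellipse is at r = 1.340×10^6 km.
From the vis-viva equation, v = √[μ(2/r − 1/a_t)] = 3.883 km/s.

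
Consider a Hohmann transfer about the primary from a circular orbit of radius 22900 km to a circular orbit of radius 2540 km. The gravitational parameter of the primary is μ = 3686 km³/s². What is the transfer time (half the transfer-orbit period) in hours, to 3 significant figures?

t = 20.6 hours

Semi-major axis of the transfer orbit: a_t = (22900 + 2540)/2 = 12720 km.
Half the transfer-orbit period gives t = π√(a_t³/μ) = 74230 s.
Converting: 74230 s ÷ 3600 s/hour = 20.6 hours.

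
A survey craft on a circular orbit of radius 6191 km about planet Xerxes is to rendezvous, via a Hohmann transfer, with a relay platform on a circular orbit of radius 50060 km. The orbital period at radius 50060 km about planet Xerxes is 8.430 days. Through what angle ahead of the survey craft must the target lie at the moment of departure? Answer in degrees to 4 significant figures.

φ = 104.2°

From Kepler's third law T² = 4π²r³/μ at r = 50060 km, T = 8.430 days = 8.430 × 86400 s = 7.28352×10^5 s: μ = 4π²r³/T² = 9335.76 km³/s².
Transfer-ellipse semi-major axis a_t = (r₁ + r₂)/2 = (6191 + 50060)/2 = 28125.5 km.
The half-period of the transfer ellipse is t = π√(a_t³/μ) = 1.534×10^5 s.
Target angular speed ω₂ = √(μ/r₂³) = 8.627×10^-6 rad/s.
Angle swept by the target during transfer: ω₂·t = 1.323 rad = 75.80°.
Arrival is 180° from departure on the ellipse, so φ = 180° − 75.80° = 104.2°.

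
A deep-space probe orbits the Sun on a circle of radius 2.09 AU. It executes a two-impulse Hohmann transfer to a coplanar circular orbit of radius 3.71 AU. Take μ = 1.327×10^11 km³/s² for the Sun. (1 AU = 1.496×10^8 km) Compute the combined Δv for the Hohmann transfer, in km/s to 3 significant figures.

Δv = 5.04 km/s

In km: r₁ = 2.09 × 1.496×10^8 = 3.12664×10^8 km; r₂ = 3.71 × 1.496×10^8 = 5.55016×10^8 km.
Transfer-ellipse semi-major axis a_t = (r₁ + r₂)/2 = (3.12664×10^8 + 5.55016×10^8)/2 = 4.3384×10^8 km.
Circular speed at r₁: v₁ = √(μ/r₁) = √(1.327×10^11/3.12664×10^8) = 20.60 km/s.
Transfer-orbit speed at r₁ (v² = μ(2/r − 1/a)): v_p = √[μ(2/r₁ − 1/a_t)] = 23.30 km/s.
First burn Δv₁ = |v_p − v₁| = 2.700 km/s.
At r₂, v₂ = √(μ/r₂) = 15.463 km/s.
Transfer-orbit speed at r₂: v_a = √[μ(2/r₂ − 1/a_t)] = 13.127 km/s.
Second burn Δv₂ = |v₂ − v_a| = 2.336 km/s.
Total Δv = Δv₁ + Δv₂ = 5.036 km/s.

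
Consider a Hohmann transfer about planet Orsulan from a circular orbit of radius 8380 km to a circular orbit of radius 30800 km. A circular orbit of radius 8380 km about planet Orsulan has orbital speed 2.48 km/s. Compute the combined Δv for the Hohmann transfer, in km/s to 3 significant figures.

From the circular-orbit relation v² = μ/r at r = 8380 km: μ = v²r = (2.48)² × 8380 = 51540.4 km³/s².
Transfer-ellipse semi-major axis a_t = (r₁ + r₂)/2 = (8380 + 30800)/2 = 19590 km.
Circular speed at r₁: v₁ = √(μ/r₁) = √(51540.4/8380) = 2.4800 km/s.
On the transfer ellipse at r₁, vis-viva equation gives v_p = √[μ(2/r₁ − 1/a_t)] = 3.1096 km/s.
First burn Δv₁ = |v_p − v₁| = 0.6296 km/s.
Circular speed at r₂: v₂ = √(μ/r₂) = 1.2936 km/s.
Transfer-orbit speed at r₂: v_a = √[μ(2/r₂ − 1/a_t)] = 0.84606 km/s.
Second burn Δv₂ = |v₂ − v_a| = 0.4475 km/s.
Total Δv = Δv₁ + Δv₂ = 1.077 km/s.

Δv = 1.08 km/s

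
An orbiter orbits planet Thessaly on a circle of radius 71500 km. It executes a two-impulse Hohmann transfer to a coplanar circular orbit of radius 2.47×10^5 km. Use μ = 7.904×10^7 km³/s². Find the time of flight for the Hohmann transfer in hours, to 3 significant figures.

t = 6.24 hours

Semi-major axis of the transfer orbit: a_t = (71500 + 2.470×10^5)/2 = 1.5925×10^5 km.
Transfer time t = π√(a_t³/μ) = π√((1.5925×10^5)³ / 7.904×10^7) = 22460 s.
Converting: 22460 s ÷ 3600 s/hour = 6.24 hours.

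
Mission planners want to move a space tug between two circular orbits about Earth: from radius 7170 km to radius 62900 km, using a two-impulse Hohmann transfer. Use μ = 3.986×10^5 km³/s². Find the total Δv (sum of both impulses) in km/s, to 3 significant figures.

Semi-major axis of the transfer orbit: a_t = (7170 + 62900)/2 = 35035 km.
Circular speed at r₁: v₁ = √(μ/r₁) = √(3.986×10^5/7170) = 7.456 km/s.
Transfer-orbit speed at r₁ (vis-viva): v_p = √[μ(2/r₁ − 1/a_t)] = 9.990 km/s.
First burn Δv₁ = |v_p − v₁| = 2.534 km/s.
At r₂, v₂ = √(μ/r₂) = 2.51735 km/s.
Transfer-orbit speed at r₂: v_a = √[μ(2/r₂ − 1/a_t)] = 1.13881 km/s.
Second burn Δv₂ = |v₂ − v_a| = 1.379 km/s.
Δv = Δv₁ + Δv₂ = 2.534 + 1.379 = 3.913 km/s.

Δv = 3.91 km/s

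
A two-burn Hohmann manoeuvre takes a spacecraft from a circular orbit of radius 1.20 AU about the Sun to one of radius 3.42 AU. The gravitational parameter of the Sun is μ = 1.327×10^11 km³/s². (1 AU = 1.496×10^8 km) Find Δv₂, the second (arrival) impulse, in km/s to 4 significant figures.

In km: r₁ = 1.20 × 1.496×10^8 = 1.7952×10^8 km; r₂ = 3.42 × 1.496×10^8 = 5.11632×10^8 km.
Transfer-ellipse semi-major axis a_t = (r₁ + r₂)/2 = (1.7952×10^8 + 5.11632×10^8)/2 = 3.45576×10^8 km.
On the circular orbit at r = 5.11632×10^8 km, v_c = √(μ/r) = 16.105 km/s.
Vis-viva on the transfer ellipse at r = 5.11632×10^8 km gives v_t = √[μ(2/r − 1/a_t)] = 11.608 km/s.
Δv₂ = |v_t − v_c| = |11.608 − 16.105| = 4.497 km/s.

Δv₂ = 4.497 km/s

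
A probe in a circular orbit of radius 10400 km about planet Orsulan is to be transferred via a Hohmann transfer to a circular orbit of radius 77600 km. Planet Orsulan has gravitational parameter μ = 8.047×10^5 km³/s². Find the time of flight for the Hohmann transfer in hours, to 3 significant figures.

t = 8.98 hours

Semi-major axis of the transfer orbit: a_t = (10400 + 77600)/2 = 44000 km.
By Kepler's third law the transfer-orbit period is T = 2π√(a_t³/μ), so t = T/2 = 32320 s.
Converting: 32320 s ÷ 3600 s/hour = 8.98 hours.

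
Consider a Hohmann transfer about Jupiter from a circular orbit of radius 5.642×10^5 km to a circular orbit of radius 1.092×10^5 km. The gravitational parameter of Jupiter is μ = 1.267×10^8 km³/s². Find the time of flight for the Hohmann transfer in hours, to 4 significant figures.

Semi-major axis of the transfer orbit: a_t = (5.642×10^5 + 1.092×10^5)/2 = 3.367×10^5 km.
Transfer time t = π√(a_t³/μ) = π√((3.367×10^5)³ / 1.267×10^8) = 54530 s.
Converting: 54530 s ÷ 3600 s/hour = 15.15 hours.

t = 15.15 hours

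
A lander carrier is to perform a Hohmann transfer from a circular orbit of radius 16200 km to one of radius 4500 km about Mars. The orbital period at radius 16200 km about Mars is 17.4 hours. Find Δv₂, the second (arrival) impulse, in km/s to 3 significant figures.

Δv₂ = 0.774 km/s

From Kepler's third law T² = 4π²r³/μ at r = 16200 km, T = 17.4 hours = 17.4 × 3600 s = 62640 s: μ = 4π²r³/T² = 42776.1 km³/s².
Transfer-ellipse semi-major axis a_t = (r₁ + r₂)/2 = (16200 + 4500)/2 = 10350 km.
Circular speed at r = 4500 km: v_c = √(μ/r) = 3.08315 km/s.
Vis-viva on the transfer ellipse at r = 4500 km gives v_t = √[μ(2/r − 1/a_t)] = 3.85728 km/s.
Δv₂ = |v_t − v_c| = |3.85728 − 3.08315| = 0.7741 km/s.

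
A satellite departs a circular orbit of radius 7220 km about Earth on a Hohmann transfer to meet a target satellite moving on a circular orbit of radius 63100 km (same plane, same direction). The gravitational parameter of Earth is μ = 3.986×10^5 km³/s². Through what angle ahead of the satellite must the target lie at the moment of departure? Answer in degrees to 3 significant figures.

Semi-major axis of the transfer orbit: a_t = (7220 + 63100)/2 = 35160 km.
The half-period of the transfer ellipse is t = π√(a_t³/μ) = 32806 s.
The target's mean motion on its circular orbit is ω₂ = √(μ/r₂³) = 3.9831×10^-5 rad/s.
Angle swept by the target during transfer: ω₂·t = 1.3067 rad = 74.87°.
The satellite traverses 180° on the transfer ellipse, so the target must lead by 180° − 74.87° = 105°.

φ = 105°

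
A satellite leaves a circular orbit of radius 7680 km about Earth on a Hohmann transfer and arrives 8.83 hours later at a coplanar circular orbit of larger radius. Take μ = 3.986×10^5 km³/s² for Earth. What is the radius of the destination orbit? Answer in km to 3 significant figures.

r₂ = 61200 km

Transfer time t = 8.83 hours = 31788 s, and t = π√(a_t³/μ).
So a_t = (μ t²/π²)^(1/3) = (3.986×10^5 × (31788)² / π²)^(1/3) = 34429 km.
Since a_t = (r₁ + r₂)/2, r₂ = 2a_t − r₁ = 2×34429 − 7680 = 61178 km.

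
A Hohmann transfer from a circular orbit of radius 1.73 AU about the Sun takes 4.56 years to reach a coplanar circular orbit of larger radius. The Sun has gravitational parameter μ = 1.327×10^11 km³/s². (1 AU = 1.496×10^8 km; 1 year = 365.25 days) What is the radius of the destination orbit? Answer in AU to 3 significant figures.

In km: r₁ = 1.73 × 1.496×10^8 = 2.58808×10^8 km.
Transfer time t = 4.56 years × 365.25 × 86400 s = 1.43902656×10^8 s, and t = π√(a_t³/μ).
So a_t = (μ t²/π²)^(1/3) = (1.327×10^11 × (1.43902656×10^8)² / π²)^(1/3) = 6.5298×10^8 km.
Since a_t = (r₁ + r₂)/2, r₂ = 2a_t − r₁ = 2×6.5298×10^8 − 2.58808×10^8 = 1.047152×10^9 km.
In AU: r₂ = 1.047152×10^9 / 1.496×10^8 = 7.00 AU.

r₂ = 7.00 AU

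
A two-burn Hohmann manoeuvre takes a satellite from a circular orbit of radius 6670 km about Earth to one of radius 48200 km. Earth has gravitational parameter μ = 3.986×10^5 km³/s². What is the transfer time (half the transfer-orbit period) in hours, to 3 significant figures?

t = 6.28 hours

The Hohmann ellipse has a_t = (r₁ + r₂)/2 = 27435 km.
By Kepler's third law the transfer-orbit period is T = 2π√(a_t³/μ), so t = T/2 = 22610 s.
Converting: 22610 s ÷ 3600 s/hour = 6.28 hours.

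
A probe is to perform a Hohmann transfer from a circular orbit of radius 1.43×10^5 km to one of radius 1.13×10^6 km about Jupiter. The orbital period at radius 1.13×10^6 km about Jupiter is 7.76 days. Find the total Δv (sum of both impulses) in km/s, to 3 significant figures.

From Kepler's third law T² = 4π²r³/μ at r = 1.13×10^6 km, T = 7.76 days = 7.76 × 86400 s = 6.70464×10^5 s: μ = 4π²r³/T² = 1.26720×10^8 km³/s².
Transfer-ellipse semi-major axis a_t = (r₁ + r₂)/2 = (1.430×10^5 + 1.130×10^6)/2 = 6.365×10^5 km.
At r₁ the circular-orbit speed is v₁ = √(μ/r₁) = 29.7683 km/s.
On the transfer ellipse at r₁, v² = μ(2/r − 1/a) gives v_p = √[μ(2/r₁ − 1/a_t)] = 39.6638 km/s.
First burn Δv₁ = |v_p − v₁| = 9.8955 km/s.
At r₂, v₂ = √(μ/r₂) = 10.5897 km/s.
Transfer-orbit speed at r₂: v_a = √[μ(2/r₂ − 1/a_t)] = 5.01940 km/s.
Second burn Δv₂ = |v₂ − v_a| = 5.5703 km/s.
Δv = Δv₁ + Δv₂ = 9.8955 + 5.5703 = 15.47 km/s.

Δv = 15.5 km/s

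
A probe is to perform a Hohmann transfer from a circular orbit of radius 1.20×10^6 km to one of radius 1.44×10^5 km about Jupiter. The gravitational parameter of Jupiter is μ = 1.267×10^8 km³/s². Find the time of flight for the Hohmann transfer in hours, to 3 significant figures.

The Hohmann ellipse has a_t = (r₁ + r₂)/2 = 6.720×10^5 km.
Transfer time t = π√(a_t³/μ) = π√((6.720×10^5)³ / 1.267×10^8) = 1.538×10^5 s.
Converting: 1.538×10^5 s ÷ 3600 s/hour = 42.7 hours.

t = 42.7 hours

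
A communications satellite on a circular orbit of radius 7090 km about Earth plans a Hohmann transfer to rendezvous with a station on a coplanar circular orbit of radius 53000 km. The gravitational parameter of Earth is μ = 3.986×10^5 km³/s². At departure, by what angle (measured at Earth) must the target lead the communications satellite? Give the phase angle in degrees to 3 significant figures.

The Hohmann ellipse has a_t = (r₁ + r₂)/2 = 30045 km.
The half-period of the transfer ellipse is t = π√(a_t³/μ) = 25910 s.
The target's mean motion on its circular orbit is ω₂ = √(μ/r₂³) = 5.174×10^-5 rad/s.
Angle swept by the target during transfer: ω₂·t = 1.341 rad = 76.83°.
Arrival is 180° from departure on the ellipse, so φ = 180° − 76.83° = 103°.

φ = 103°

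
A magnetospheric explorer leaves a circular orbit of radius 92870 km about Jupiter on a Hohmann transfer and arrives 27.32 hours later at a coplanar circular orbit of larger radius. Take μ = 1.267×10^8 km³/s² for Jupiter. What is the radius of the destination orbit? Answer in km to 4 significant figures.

r₂ = 9.049×10^5 km

Transfer time t = 27.32 hours = 98352 s, and t = π√(a_t³/μ).
So a_t = (μ t²/π²)^(1/3) = (1.267×10^8 × (98352)² / π²)^(1/3) = 4.9890×10^5 km.
Since a_t = (r₁ + r₂)/2, r₂ = 2a_t − r₁ = 2×4.9890×10^5 − 92870 = 9.0493×10^5 km.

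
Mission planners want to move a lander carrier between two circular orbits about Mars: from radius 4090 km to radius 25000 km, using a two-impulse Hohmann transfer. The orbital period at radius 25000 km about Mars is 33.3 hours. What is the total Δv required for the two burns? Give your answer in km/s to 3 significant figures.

From Kepler's third law T² = 4π²r³/μ at r = 25000 km, T = 33.3 hours = 33.3 × 3600 s = 1.1988×10^5 s: μ = 4π²r³/T² = 42922.6 km³/s².
Transfer-ellipse semi-major axis a_t = (r₁ + r₂)/2 = (4090 + 25000)/2 = 14545 km.
At r₁ the circular-orbit speed is v₁ = √(μ/r₁) = 3.2395 km/s.
Transfer-orbit speed at r₁ (vis-viva): v_p = √[μ(2/r₁ − 1/a_t)] = 4.2471 km/s.
First burn Δv₁ = |v_p − v₁| = 1.0076 km/s.
At r₂, v₂ = √(μ/r₂) = 1.31031 km/s.
Transfer-orbit speed at r₂: v_a = √[μ(2/r₂ − 1/a_t)] = 0.694829 km/s.
Second burn Δv₂ = |v₂ − v_a| = 0.61548 km/s.
Δv = Δv₁ + Δv₂ = 1.0076 + 0.61548 = 1.623 km/s.

Δv = 1.62 km/s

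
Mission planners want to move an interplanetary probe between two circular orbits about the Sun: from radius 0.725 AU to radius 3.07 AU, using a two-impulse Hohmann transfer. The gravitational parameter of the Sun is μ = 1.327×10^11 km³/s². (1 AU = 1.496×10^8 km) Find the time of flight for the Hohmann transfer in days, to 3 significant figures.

In km: r₁ = 0.725 × 1.496×10^8 = 1.0846×10^8 km; r₂ = 3.07 × 1.496×10^8 = 4.59272×10^8 km.
Semi-major axis of the transfer orbit: a_t = (1.0846×10^8 + 4.59272×10^8)/2 = 2.83866×10^8 km.
Half the transfer-orbit period gives t = π√(a_t³/μ) = 4.125×10^7 s.
Converting: 4.125×10^7 s ÷ 86400 s/day = 477 days.

t = 477 days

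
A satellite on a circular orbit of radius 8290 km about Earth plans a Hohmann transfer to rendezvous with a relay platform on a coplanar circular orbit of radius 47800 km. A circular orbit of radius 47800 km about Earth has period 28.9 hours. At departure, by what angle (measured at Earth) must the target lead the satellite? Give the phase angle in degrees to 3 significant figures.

φ = 99.1°

From Kepler's third law T² = 4π²r³/μ at r = 47800 km, T = 28.9 hours = 28.9 × 3600 s = 1.0404×10^5 s: μ = 4π²r³/T² = 3.98330×10^5 km³/s².
The Hohmann ellipse has a_t = (r₁ + r₂)/2 = 28045 km.
The half-period of the transfer ellipse is t = π√(a_t³/μ) = 23378.2 s.
Target angular speed ω₂ = √(μ/r₂³) = 6.03920×10^-5 rad/s.
Angle swept by the target during transfer: ω₂·t = 1.41186 rad = 80.89°.
Arrival is 180° from departure on the ellipse, so φ = 180° − 80.89° = 99.1°.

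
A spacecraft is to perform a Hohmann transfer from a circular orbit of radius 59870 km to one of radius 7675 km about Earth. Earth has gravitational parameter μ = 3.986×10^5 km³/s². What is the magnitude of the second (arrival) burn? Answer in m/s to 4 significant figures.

Δv₂ = 2389 m/s

Semi-major axis of the transfer orbit: a_t = (59870 + 7675)/2 = 33772.5 km.
On the circular orbit at r = 7675 km, v_c = √(μ/r) = 7.2066 km/s.
Vis-viva on the transfer ellipse at r = 7675 km gives v_t = √[μ(2/r − 1/a_t)] = 9.5952 km/s.
Δv₂ = |v_t − v_c| = |9.5952 − 7.2066| = 2.389 km/s.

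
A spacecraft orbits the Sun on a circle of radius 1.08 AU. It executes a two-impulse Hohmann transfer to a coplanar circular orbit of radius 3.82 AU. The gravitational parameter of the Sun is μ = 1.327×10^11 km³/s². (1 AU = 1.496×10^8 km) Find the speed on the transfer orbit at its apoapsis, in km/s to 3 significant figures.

v = 10.1 km/s

In km: r₁ = 1.08 × 1.496×10^8 = 1.61568×10^8 km; r₂ = 3.82 × 1.496×10^8 = 5.71472×10^8 km.
The Hohmann ellipse has a_t = (r₁ + r₂)/2 = 3.6652×10^8 km.
The apoapsis of the transfer ellipse is at r = 5.71472×10^8 km.
Vis-viva: v = √[μ(2/r − 1/a_t)] = √[1.327×10^11 × (2/5.71472×10^8 − 1/3.6652×10^8)] = 10.12 km/s.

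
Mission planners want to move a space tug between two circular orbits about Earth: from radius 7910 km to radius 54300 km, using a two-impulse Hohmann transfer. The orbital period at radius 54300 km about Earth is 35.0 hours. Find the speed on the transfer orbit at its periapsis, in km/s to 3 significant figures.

v = 9.37 km/s

From Kepler's third law T² = 4π²r³/μ at r = 54300 km, T = 35.0 hours = 35.0 × 3600 s = 1.260×10^5 s: μ = 4π²r³/T² = 3.98124×10^5 km³/s².
Semi-major axis of the transfer orbit: a_t = (7910 + 54300)/2 = 31105 km.
At periapsis, r = 7910 km.
From the vis-viva equation, v = √[μ(2/r − 1/a_t)] = 9.374 km/s.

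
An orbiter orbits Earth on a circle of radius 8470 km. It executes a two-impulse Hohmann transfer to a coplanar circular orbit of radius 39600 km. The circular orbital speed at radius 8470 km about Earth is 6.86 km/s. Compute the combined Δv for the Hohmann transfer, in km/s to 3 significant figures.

Δv = 3.23 km/s

From the circular-orbit relation v² = μ/r at r = 8470 km: μ = v²r = (6.86)² × 8470 = 3.98595×10^5 km³/s².
The Hohmann ellipse has a_t = (r₁ + r₂)/2 = 24035 km.
At r₁ the circular-orbit speed is v₁ = √(μ/r₁) = 6.8600 km/s.
Transfer-orbit speed at r₁ (vis-viva equation): v_p = √[μ(2/r₁ − 1/a_t)] = 8.8054 km/s.
First burn Δv₁ = |v_p − v₁| = 1.9454 km/s.
At r₂, v₂ = √(μ/r₂) = 3.1726 km/s.
Transfer-orbit speed at r₂: v_a = √[μ(2/r₂ − 1/a_t)] = 1.8834 km/s.
Second burn Δv₂ = |v₂ − v_a| = 1.2892 km/s.
Δv = Δv₁ + Δv₂ = 1.9454 + 1.2892 = 3.235 km/s.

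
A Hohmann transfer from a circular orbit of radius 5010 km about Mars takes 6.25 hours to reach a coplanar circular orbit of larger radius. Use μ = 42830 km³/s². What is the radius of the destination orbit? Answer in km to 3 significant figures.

r₂ = 21000 km

Transfer time t = 6.25 hours = 22500 s, and t = π√(a_t³/μ).
So a_t = (μ t²/π²)^(1/3) = (42830 × (22500)² / π²)^(1/3) = 13000 km.
Since a_t = (r₁ + r₂)/2, r₂ = 2a_t − r₁ = 2×13000 − 5010 = 20990 km.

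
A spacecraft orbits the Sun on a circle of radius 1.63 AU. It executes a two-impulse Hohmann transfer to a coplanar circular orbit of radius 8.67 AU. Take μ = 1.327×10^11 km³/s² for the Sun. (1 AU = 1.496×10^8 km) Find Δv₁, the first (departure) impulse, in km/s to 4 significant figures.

In km: r₁ = 1.63 × 1.496×10^8 = 2.43848×10^8 km; r₂ = 8.67 × 1.496×10^8 = 1.297032×10^9 km.
The Hohmann ellipse has a_t = (r₁ + r₂)/2 = 7.7044×10^8 km.
On the circular orbit at r = 2.43848×10^8 km, v_c = √(μ/r) = 23.33 km/s.
Transfer-orbit speed at the same r (vis-viva, a = a_t): v_t = √[μ(2/r − 1/a_t)] = 30.27 km/s.
Δv₁ = |v_t − v_c| = |30.27 − 23.33| = 6.940 km/s.

Δv₁ = 6.940 km/s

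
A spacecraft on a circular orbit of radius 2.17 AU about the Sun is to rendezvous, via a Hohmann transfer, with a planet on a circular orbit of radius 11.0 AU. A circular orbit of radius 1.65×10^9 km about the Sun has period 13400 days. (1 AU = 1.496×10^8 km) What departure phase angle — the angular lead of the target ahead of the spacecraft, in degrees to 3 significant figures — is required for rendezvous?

From Kepler's third law T² = 4π²r³/μ at r = 1.65×10^9 km, T = 13400 days = 13400 × 86400 s = 1.15776×10^9 s: μ = 4π²r³/T² = 1.32304×10^11 km³/s².
In km: r₁ = 2.17 × 1.496×10^8 = 3.24632×10^8 km; r₂ = 11.0 × 1.496×10^8 = 1.6456×10^9 km.
Semi-major axis of the transfer orbit: a_t = (3.24632×10^8 + 1.6456×10^9)/2 = 9.85116×10^8 km.
Transfer time t = π√(a_t³/μ) = 2.671×10^8 s.
Target angular speed ω₂ = √(μ/r₂³) = 5.449×10^-9 rad/s.
Angle swept by the target during transfer: ω₂·t = 1.455 rad = 83.37°.
The spacecraft traverses 180° on the transfer ellipse, so the target must lead by 180° − 83.37° = 96.6°.

φ = 96.6°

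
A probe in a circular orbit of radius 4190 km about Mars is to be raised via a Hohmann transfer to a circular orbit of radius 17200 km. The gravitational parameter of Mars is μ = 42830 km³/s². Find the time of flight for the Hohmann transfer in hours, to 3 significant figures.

t = 4.66 hours

Semi-major axis of the transfer orbit: a_t = (4190 + 17200)/2 = 10695 km.
By Kepler's third law the transfer-orbit period is T = 2π√(a_t³/μ), so t = T/2 = 16790 s.
Converting: 16790 s ÷ 3600 s/hour = 4.66 hours.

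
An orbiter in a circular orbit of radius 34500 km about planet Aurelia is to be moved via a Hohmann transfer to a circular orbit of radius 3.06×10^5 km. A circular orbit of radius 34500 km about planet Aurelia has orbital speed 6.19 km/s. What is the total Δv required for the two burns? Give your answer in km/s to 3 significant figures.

From the circular-orbit relation v² = μ/r at r = 34500 km: μ = v²r = (6.19)² × 34500 = 1.32191×10^6 km³/s².
The Hohmann ellipse has a_t = (r₁ + r₂)/2 = 1.7025×10^5 km.
At r₁ the circular-orbit speed is v₁ = √(μ/r₁) = 6.19000 km/s.
On the transfer ellipse at r₁, vis-viva equation gives v_p = √[μ(2/r₁ − 1/a_t)] = 8.29866 km/s.
First burn Δv₁ = |v_p − v₁| = 2.10866 km/s.
Circular speed at r₂: v₂ = √(μ/r₂) = 2.07845 km/s.
Transfer-orbit speed at r₂: v_a = √[μ(2/r₂ − 1/a_t)] = 0.935633 km/s.
Second burn Δv₂ = |v₂ − v_a| = 1.14282 km/s.
Δv = Δv₁ + Δv₂ = 2.10866 + 1.14282 = 3.251 km/s.

Δv = 3.25 km/s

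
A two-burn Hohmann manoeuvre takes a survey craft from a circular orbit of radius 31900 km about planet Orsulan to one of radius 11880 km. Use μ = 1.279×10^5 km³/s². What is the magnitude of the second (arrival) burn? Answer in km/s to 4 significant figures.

Δv₂ = 0.6798 km/s

The Hohmann ellipse has a_t = (r₁ + r₂)/2 = 21890 km.
Circular speed at r = 11880 km: v_c = √(μ/r) = 3.2812 km/s.
Vis-viva on the transfer ellipse at r = 11880 km gives v_t = √[μ(2/r − 1/a_t)] = 3.9610 km/s.
Δv₂ = |v_t − v_c| = |3.9610 − 3.2812| = 0.6798 km/s.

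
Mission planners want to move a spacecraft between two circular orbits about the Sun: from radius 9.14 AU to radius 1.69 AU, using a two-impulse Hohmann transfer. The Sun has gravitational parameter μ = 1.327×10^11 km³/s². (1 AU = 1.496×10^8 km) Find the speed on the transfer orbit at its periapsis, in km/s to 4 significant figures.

In km: r₁ = 9.14 × 1.496×10^8 = 1.367344×10^9 km; r₂ = 1.69 × 1.496×10^8 = 2.52824×10^8 km.
Semi-major axis of the transfer orbit: a_t = (1.367344×10^9 + 2.52824×10^8)/2 = 8.10084×10^8 km.
At periapsis, r = 2.52824×10^8 km.
Applying v² = μ(2/r − 1/a_t): v = 29.76 km/s.

v = 29.76 km/s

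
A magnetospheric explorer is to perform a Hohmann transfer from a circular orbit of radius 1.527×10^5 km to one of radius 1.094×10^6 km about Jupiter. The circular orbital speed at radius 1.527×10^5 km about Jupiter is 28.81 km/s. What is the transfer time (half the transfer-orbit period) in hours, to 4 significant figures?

t = 38.15 hours

From the circular-orbit relation v² = μ/r at r = 1.527×10^5 km: μ = v²r = (28.81)² × 1.527×10^5 = 1.26743×10^8 km³/s².
Transfer-ellipse semi-major axis a_t = (r₁ + r₂)/2 = (1.527×10^5 + 1.094×10^6)/2 = 6.2335×10^5 km.
Transfer time t = π√(a_t³/μ) = π√((6.2335×10^5)³ / 1.26743×10^8) = 1.3734×10^5 s.
Converting: 1.3734×10^5 s ÷ 3600 s/hour = 38.15 hours.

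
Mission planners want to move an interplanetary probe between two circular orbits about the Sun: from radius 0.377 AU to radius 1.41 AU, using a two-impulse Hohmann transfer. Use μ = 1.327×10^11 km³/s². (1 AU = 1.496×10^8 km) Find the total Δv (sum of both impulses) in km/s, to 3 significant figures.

In km: r₁ = 0.377 × 1.496×10^8 = 5.63992×10^7 km; r₂ = 1.41 × 1.496×10^8 = 2.10936×10^8 km.
Transfer-ellipse semi-major axis a_t = (r₁ + r₂)/2 = (5.63992×10^7 + 2.10936×10^8)/2 = 1.336676×10^8 km.
At r₁ the circular-orbit speed is v₁ = √(μ/r₁) = 48.506 km/s.
On the transfer ellipse at r₁, v² = μ(2/r − 1/a) gives v_p = √[μ(2/r₁ − 1/a_t)] = 60.934 km/s.
First burn Δv₁ = |v_p − v₁| = 12.43 km/s.
At r₂, v₂ = √(μ/r₂) = 25.08 km/s.
Transfer-orbit speed at r₂: v_a = √[μ(2/r₂ − 1/a_t)] = 16.29 km/s.
Second burn Δv₂ = |v₂ − v_a| = 8.790 km/s.
Total Δv = Δv₁ + Δv₂ = 21.22 km/s.

Δv = 21.2 km/s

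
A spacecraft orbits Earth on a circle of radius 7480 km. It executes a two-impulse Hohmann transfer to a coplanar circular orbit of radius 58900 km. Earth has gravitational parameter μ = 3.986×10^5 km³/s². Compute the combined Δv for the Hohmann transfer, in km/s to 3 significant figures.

Transfer-ellipse semi-major axis a_t = (r₁ + r₂)/2 = (7480 + 58900)/2 = 33190 km.
At r₁ the circular-orbit speed is v₁ = √(μ/r₁) = 7.300 km/s.
Transfer-orbit speed at r₁ (vis-viva): v_p = √[μ(2/r₁ − 1/a_t)] = 9.725 km/s.
First burn Δv₁ = |v_p − v₁| = 2.425 km/s.
At r₂, v₂ = √(μ/r₂) = 2.601 km/s.
Transfer-orbit speed at r₂: v_a = √[μ(2/r₂ − 1/a_t)] = 1.235 km/s.
Second burn Δv₂ = |v₂ − v_a| = 1.366 km/s.
Total Δv = Δv₁ + Δv₂ = 3.791 km/s.

Δv = 3.79 km/s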